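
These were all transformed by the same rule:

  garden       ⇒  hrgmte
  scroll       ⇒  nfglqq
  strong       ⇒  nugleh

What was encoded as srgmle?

pardon

g(6)→h(7) and a(0)→r(17) fit y≡7x+17 (mod 26); the inverse of 7 mod 26 is 15. Treating letters as 0–25, the rule is x ↦ 7x + 17 (mod 26).
Undoing it on srgmle: s(18)→15·(18−17)≡15=p; r(17)→15·(17−17)≡0=a; g(6)→15·(6−17)≡17=r; m(12)→15·(12−17)≡3=d; l(11)→15·(11−17)≡14=o; e(4)→15·(4−17)≡13=n (all mod 26).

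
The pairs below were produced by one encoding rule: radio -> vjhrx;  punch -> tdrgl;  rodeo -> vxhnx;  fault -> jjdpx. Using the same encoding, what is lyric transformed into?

pcvrg

The shift depends on letter class: consonant r→v is +4, but vowel a→j is +9. Two shifts are in play — +9 for a/e/i/o/u, +4 for every other letter.
On lyric: l(cons)+4=p, y(cons)+4=c, r(cons)+4=v, i(vowel)+9=r, c(cons)+4=g.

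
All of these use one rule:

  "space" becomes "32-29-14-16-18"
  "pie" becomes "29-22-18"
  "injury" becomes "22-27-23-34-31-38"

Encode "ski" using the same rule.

32-24-22

The number is (letter's place in the alphabet, a=1) + 13.
For ski: s=19→32, k=11→24, i=9→22.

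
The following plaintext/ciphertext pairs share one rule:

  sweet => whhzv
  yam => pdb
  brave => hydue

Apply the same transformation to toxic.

The output letters match the input read backwards, each shifted +3: sweet reversed is teews. Two steps: reverse the string, then apply a Caesar shift of +3.
For toxic: reverse → cixot; then shift: c+3=f, i+3=l, x+3=a, o+3=r, t+3=w.

flarw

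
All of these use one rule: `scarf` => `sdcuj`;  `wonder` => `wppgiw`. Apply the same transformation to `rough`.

In scarf: s→s is +0, c→d is +1, a→c is +2, r→u is +3 — the shift increases by 1 each position. The shift increases by 1 at each position, starting from +0: 0, 1, 2, ….
Applying it to rough: r+0=r, o+1=p, u+2=w, g+3=j, h+4=l.

rpwjl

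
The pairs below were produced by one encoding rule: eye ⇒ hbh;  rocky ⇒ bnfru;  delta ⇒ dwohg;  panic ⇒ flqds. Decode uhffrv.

The output letters match the input read backwards, each shifted +3: eye reversed is eye. Read the word backwards and shift each letter +3.
Decoding uhffrv: shift back: u−3=r, h−3=e, f−3=c, f−3=c, r−3=o, v−3=s → reccos; then reverse → soccer.

soccer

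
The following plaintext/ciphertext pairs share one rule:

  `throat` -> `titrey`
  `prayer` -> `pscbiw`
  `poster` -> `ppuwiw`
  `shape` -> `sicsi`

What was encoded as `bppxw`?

In throat: t→t is +0, h→i is +1, r→t is +2, o→r is +3 — the shift increases by 1 each position. Letter i (0-indexed) is shifted by i+0, so successive shifts are 0, 1, 2, ….
Undoing it on bppxw: b−0=b, p−1=o, p−2=n, x−3=u, w−4=s.

bonus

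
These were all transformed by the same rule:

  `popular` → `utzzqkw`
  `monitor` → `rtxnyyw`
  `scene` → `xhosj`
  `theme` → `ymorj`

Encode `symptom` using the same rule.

Shifts by position in popular: pos 0: p→u (+5), pos 1: o→t (+5), pos 2: p→z (+10), pos 3: u→z (+5), pos 4: l→q (+5), pos 5: a→k (+10) — repeating every 3. The shifts repeat in a cycle of length 3: positions 0,1,… shift by +5, +5, +10, then the pattern repeats.
On symptom: s+5=x, y+5=d, m+10=w, p+5=u, t+5=y, o+10=y, m+5=r.

xdwuyyr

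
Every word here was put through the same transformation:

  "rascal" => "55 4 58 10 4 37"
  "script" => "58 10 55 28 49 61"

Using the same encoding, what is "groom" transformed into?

The formula is n = 3×(alphabet index, a=1) + 1.
Applying it to groom: g=7→22, r=18→55, o=15→46, o=15→46, m=13→40.

22 55 46 46 40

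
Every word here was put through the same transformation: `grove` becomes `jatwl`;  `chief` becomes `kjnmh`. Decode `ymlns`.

night

The output letters match the input read backwards, each shifted +5: grove reversed is evorg. The word is reversed, then every letter is shifted forward by 5.
Decoding ymlns: shift back: y−5=t, m−5=h, l−5=g, n−5=i, s−5=n → thgin; then reverse → night.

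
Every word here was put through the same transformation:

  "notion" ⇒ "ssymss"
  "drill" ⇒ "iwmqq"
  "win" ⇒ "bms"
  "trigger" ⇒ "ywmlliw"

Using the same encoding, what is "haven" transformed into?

The shift depends on letter class: consonant n→s is +5, but vowel o→s is +4. The rule splits by letter class: vowels +4, consonants +5.
For haven: h(cons)+5=m, a(vowel)+4=e, v(cons)+5=a, e(vowel)+4=i, n(cons)+5=s.

meais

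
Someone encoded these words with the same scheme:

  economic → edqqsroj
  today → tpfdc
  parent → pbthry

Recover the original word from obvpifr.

oatmeal

In economic: e→e is +0, c→d is +1, o→q is +2, n→q is +3 — the shift increases by 1 each position. Letter i (0-indexed) is shifted by i+0, so successive shifts are 0, 1, 2, ….
Undoing it on obvpifr: o−0=o, b−1=a, v−2=t, p−3=m, i−4=e, f−5=a, r−6=l.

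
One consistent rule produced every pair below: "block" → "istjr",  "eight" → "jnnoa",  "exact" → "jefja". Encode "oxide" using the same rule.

tenkj

The rule splits by letter class: vowels +5, consonants +7.
On oxide: o(vowel)+5=t, x(cons)+7=e, i(vowel)+5=n, d(cons)+7=k, e(vowel)+5=j.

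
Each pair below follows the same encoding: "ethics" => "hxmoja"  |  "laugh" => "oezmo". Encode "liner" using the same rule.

omsky

The shift increases by 1 at each position, starting from +3: 3, 4, 5, ….
Applying it to liner: l+3=o, i+4=m, n+5=s, e+6=k, r+7=y.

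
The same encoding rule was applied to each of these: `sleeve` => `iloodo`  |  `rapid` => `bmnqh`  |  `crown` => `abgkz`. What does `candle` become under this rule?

amzhlo

Each letter's alphabet position (a=0..z=25) is mapped through 7·x+12 mod 26 — an affine cipher.
For candle: c(2)→7·2+12≡0=a; a(0)→7·0+12≡12=m; n(13)→7·13+12≡25=z; d(3)→7·3+12≡7=h; l(11)→7·11+12≡11=l; e(4)→7·4+12≡14=o (all mod 26).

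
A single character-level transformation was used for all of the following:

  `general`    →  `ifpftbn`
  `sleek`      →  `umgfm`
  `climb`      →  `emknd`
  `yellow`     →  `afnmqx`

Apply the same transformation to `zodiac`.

Shifts by position in general: pos 0: g→i (+2), pos 1: e→f (+1), pos 2: n→p (+2), pos 3: e→f (+1) — repeating every 2. The shifts repeat in a cycle of length 2: positions 0,1,… shift by +2, +1, then the pattern repeats.
For zodiac: z+2=b, o+1=p, d+2=f, i+1=j, a+2=c, c+1=d.

bpfjcd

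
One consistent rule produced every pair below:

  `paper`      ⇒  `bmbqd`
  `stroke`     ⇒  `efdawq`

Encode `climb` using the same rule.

Compare letters: p→b is +12, a→m is +12, p→b is +12 — a constant shift. Each letter is shifted forward by 12 in the alphabet (a Caesar shift of +12).
For climb: c+12=o, l+12=x, i+12=u, m+12=y, b+12=n.

oxuyn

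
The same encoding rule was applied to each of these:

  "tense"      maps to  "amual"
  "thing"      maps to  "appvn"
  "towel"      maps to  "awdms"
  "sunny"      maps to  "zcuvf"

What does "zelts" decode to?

swell

Shifts by position in tense: pos 0: t→a (+7), pos 1: e→m (+8), pos 2: n→u (+7), pos 3: s→a (+8) — repeating every 2. A repeating key of period 2 is used — shifts +7, +8 over and over.
Undoing it on zelts: z−7=s, e−8=w, l−7=e, t−8=l, s−7=l.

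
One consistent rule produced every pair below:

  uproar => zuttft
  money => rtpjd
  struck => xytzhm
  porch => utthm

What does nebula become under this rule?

Shifts by position in uproar: pos 0: u→z (+5), pos 1: p→u (+5), pos 2: r→t (+2), pos 3: o→t (+5), pos 4: a→f (+5), pos 5: r→t (+2) — repeating every 3. The shifts repeat in a cycle of length 3: positions 0,1,… shift by +5, +5, +2, then the pattern repeats.
For nebula: n+5=s, e+5=j, b+2=d, u+5=z, l+5=q, a+2=c.

sjdzqc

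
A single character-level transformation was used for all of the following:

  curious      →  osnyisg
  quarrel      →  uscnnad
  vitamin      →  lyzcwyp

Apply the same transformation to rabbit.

c(2)→o(14) and u(20)→s(18) fit y≡19x+2 (mod 26); the inverse of 19 mod 26 is 11. Treating letters as 0–25, the rule is x ↦ 19x + 2 (mod 26).
For rabbit: r(17)→19·17+2≡13=n; a(0)→19·0+2≡2=c; b(1)→19·1+2≡21=v; b(1)→19·1+2≡21=v; i(8)→19·8+2≡24=y; t(19)→19·19+2≡25=z (all mod 26).

ncvvyz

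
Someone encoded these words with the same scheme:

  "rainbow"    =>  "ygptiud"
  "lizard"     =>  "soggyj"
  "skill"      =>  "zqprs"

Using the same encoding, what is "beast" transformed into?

ikhya

Shifts by position in rainbow: pos 0: r→y (+7), pos 1: a→g (+6), pos 2: i→p (+7), pos 3: n→t (+6) — repeating every 2. The shifts repeat in a cycle of length 2: positions 0,1,… shift by +7, +6, then the pattern repeats.
On beast: b+7=i, e+6=k, a+7=h, s+6=y, t+7=a.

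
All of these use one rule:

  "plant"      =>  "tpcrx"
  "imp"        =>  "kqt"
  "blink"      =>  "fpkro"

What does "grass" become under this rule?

kvcww

The rule splits by letter class: vowels +2, consonants +4.
Applying it to grass: g(cons)+4=k, r(cons)+4=v, a(vowel)+2=c, s(cons)+4=w, s(cons)+4=w.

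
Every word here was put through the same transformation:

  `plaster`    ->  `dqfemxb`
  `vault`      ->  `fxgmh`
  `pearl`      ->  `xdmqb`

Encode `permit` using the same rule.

fuydqb

Read the word backwards and shift each letter +12.
Applying it to permit: reverse → timrep; then shift: t+12=f, i+12=u, m+12=y, r+12=d, e+12=q, p+12=b.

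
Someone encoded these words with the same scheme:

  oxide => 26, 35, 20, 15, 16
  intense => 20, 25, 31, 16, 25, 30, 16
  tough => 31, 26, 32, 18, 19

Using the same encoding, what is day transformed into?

o is letter #15 and maps to 26: an offset of 11. Each letter is replaced by its alphabet position (a=1..z=26) + 11.
On day: d=4→15, a=1→12, y=25→36.

15, 12, 36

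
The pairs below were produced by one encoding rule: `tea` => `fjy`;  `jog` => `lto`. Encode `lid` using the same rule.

inq

The word is reversed, then every letter is shifted forward by 5.
On lid: reverse → dil; then shift: d+5=i, i+5=n, l+5=q.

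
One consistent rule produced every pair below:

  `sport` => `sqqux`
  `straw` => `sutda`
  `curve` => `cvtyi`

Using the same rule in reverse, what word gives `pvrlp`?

The shift increases by 1 at each position, starting from +0: 0, 1, 2, ….
Undoing it on pvrlp: p−0=p, v−1=u, r−2=p, l−3=i, p−4=l.

pupil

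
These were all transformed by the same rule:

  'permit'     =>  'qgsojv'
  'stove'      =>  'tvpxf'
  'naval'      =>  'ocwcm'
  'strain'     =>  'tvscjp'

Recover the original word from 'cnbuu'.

blast

Shifts by position in permit: pos 0: p→q (+1), pos 1: e→g (+2), pos 2: r→s (+1), pos 3: m→o (+2) — repeating every 2. It's a Vigenère-style cipher with numeric key [1,2]: position i shifts by key[i mod 2].
Decoding cnbuu: c−1=b, n−2=l, b−1=a, u−2=s, u−1=t.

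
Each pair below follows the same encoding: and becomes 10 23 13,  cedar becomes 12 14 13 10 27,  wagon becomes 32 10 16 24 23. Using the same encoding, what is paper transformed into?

25 10 25 14 27

a is letter #1 and maps to 10: an offset of 9. The number is (letter's place in the alphabet, a=1) + 9.
For paper: p=16→25, a=1→10, p=16→25, e=5→14, r=18→27.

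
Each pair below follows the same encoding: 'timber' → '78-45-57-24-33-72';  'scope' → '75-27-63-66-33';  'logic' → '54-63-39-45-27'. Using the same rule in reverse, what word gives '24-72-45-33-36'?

brief

t(#20)→78 and i(#9)→45: differences scale by 3, so n = 3·pos + 18. The formula is n = 3×(alphabet index, a=1) + 18.
Undoing it on 24-72-45-33-36: 24→(24−18)÷3=2=b, 72→(72−18)÷3=18=r, 45→(45−18)÷3=9=i, 33→(33−18)÷3=5=e, 36→(36−18)÷3=6=f.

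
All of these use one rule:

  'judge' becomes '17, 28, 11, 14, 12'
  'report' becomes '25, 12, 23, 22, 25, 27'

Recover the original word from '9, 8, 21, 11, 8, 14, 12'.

bandage

Letters become their 1-based position plus 7 (so a→8, b→9, …).
Reversing it on 9, 8, 21, 11, 8, 14, 12: 9→(9−7)÷1=2=b, 8→(8−7)÷1=1=a, 21→(21−7)÷1=14=n, 11→(11−7)÷1=4=d, 8→(8−7)÷1=1=a, 14→(14−7)÷1=7=g, 12→(12−7)÷1=5=e.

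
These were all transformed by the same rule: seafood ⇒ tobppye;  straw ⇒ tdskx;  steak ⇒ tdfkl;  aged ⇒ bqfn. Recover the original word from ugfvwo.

twelve

The shifts repeat in a cycle of length 2: positions 0,1,… shift by +1, +10, then the pattern repeats.
Undoing it on ugfvwo: u−1=t, g−10=w, f−1=e, v−10=l, w−1=v, o−10=e.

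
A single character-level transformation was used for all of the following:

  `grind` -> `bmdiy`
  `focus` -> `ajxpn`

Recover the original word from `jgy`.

old

Compare letters: g→b is +21, r→m is +21, i→d is +21 — a constant shift. This is a Caesar cipher with shift 21.
Decoding jgy: j−21=o, g−21=l, y−21=d.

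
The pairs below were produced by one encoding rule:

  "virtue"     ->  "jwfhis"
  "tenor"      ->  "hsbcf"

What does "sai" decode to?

emu

Compare letters: v→j is +14, i→w is +14, r→f is +14 — a constant shift. Every letter moves 14 places later in the alphabet, wrapping around z→a.
Undoing it on sai: s−14=e, a−14=m, i−14=u.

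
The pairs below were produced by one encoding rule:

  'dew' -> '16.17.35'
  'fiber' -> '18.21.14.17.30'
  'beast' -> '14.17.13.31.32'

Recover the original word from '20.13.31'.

has

d is letter #4 and maps to 16: an offset of 12. Letters become their 1-based position plus 12 (so a→13, b→14, …).
Undoing it on 20.13.31: 20→(20−12)÷1=8=h, 13→(13−12)÷1=1=a, 31→(31−12)÷1=19=s.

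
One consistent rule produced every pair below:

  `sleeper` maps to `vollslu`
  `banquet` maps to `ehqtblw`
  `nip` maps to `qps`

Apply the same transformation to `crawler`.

The shift depends on letter class: consonant s→v is +3, but vowel e→l is +7. The rule splits by letter class: vowels +7, consonants +3.
For crawler: c(cons)+3=f, r(cons)+3=u, a(vowel)+7=h, w(cons)+3=z, l(cons)+3=o, e(vowel)+7=l, r(cons)+3=u.

fuhzolu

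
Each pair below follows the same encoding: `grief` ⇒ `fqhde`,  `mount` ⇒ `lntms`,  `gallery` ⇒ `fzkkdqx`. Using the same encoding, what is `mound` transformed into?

lntmc

Compare letters: g→f is +25, r→q is +25, i→h is +25 — a constant shift. It's a constant shift of +25 (ROT25).
On mound: m+25=l, o+25=n, u+25=t, n+25=m, d+25=c.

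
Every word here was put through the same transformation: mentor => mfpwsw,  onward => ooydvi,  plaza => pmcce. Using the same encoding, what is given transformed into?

In mentor: m→m is +0, e→f is +1, n→p is +2, t→w is +3 — the shift increases by 1 each position. Each letter shifts forward by its position index (0, 1, 2, …) — the shift grows by one for each successive letter.
Applying it to given: g+0=g, i+1=j, v+2=x, e+3=h, n+4=r.

gjxhr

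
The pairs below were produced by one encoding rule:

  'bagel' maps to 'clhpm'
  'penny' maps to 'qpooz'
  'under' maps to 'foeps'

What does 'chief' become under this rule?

ditpg

The shift depends on letter class: consonant b→c is +1, but vowel a→l is +11. The rule splits by letter class: vowels +11, consonants +1.
Applying it to chief: c(cons)+1=d, h(cons)+1=i, i(vowel)+11=t, e(vowel)+11=p, f(cons)+1=g.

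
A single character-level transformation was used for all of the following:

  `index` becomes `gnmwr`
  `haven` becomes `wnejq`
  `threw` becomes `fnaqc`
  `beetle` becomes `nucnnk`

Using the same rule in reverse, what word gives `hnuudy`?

Two steps: reverse the string, then apply a Caesar shift of +9.
Reversing it on hnuudy: shift back: h−9=y, n−9=e, u−9=l, u−9=l, d−9=u, y−9=p → yellup; then reverse → pulley.

pulley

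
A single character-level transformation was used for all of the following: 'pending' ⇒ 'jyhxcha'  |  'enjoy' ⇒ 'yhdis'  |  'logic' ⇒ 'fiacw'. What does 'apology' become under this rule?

ujifias

Every letter moves 20 places later in the alphabet, wrapping around z→a.
Applying it to apology: a+20=u, p+20=j, o+20=i, l+20=f, o+20=i, g+20=a, y+20=s.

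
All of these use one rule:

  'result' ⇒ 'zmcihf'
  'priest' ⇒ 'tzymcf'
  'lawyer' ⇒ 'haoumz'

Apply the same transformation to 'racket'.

zagemf

r(17)→z(25) and e(4)→m(12) fit y≡3x+0 (mod 26); the inverse of 3 mod 26 is 9. Each letter's alphabet position (a=0..z=25) is mapped through 3·x+0 mod 26 — an affine cipher.
For racket: r(17)→3·17+0≡25=z; a(0)→3·0+0≡0=a; c(2)→3·2+0≡6=g; k(10)→3·10+0≡4=e; e(4)→3·4+0≡12=m; t(19)→3·19+0≡5=f (all mod 26).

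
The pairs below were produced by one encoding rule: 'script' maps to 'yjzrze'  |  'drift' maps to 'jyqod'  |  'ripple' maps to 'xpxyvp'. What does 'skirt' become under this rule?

yrqad

In script: s→y is +6, c→j is +7, r→z is +8, i→r is +9 — the shift increases by 1 each position. Each letter shifts forward by (position + 6), i.e. 6, 7, 8, … — the shift grows by one for each successive letter.
On skirt: s+6=y, k+7=r, i+8=q, r+9=a, t+10=d.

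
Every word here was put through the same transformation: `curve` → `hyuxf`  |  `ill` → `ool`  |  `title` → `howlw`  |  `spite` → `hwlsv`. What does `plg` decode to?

The output letters match the input read backwards, each shifted +3: curve reversed is evruc. The word is reversed, then every letter is shifted forward by 3.
Decoding plg: shift back: p−3=m, l−3=i, g−3=d → mid; then reverse → dim.

dim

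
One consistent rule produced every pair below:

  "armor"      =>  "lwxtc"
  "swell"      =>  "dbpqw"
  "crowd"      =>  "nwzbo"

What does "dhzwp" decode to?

A repeating key of period 2 is used — shifts +11, +5 over and over.
Decoding dhzwp: d−11=s, h−5=c, z−11=o, w−5=r, p−11=e.

score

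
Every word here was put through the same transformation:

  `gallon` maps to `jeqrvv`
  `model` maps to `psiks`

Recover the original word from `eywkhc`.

In gallon: g→j is +3, a→e is +4, l→q is +5, l→r is +6 — the shift increases by 1 each position. Letter i (0-indexed) is shifted by i+3, so successive shifts are 3, 4, 5, ….
Decoding eywkhc: e−3=b, y−4=u, w−5=r, k−6=e, h−7=a, c−8=u.

bureau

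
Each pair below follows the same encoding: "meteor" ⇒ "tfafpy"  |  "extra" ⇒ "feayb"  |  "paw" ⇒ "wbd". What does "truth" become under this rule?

ayvao

The shift depends on letter class: consonant m→t is +7, but vowel e→f is +1. The rule splits by letter class: vowels +1, consonants +7.
On truth: t(cons)+7=a, r(cons)+7=y, u(vowel)+1=v, t(cons)+7=a, h(cons)+7=o.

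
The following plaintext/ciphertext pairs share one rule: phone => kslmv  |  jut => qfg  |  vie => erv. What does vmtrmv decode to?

Each pair mirrors across the alphabet (p↔k, h↔s, o↔l): positions sum to 25. This is the alphabet-reversal cipher (Atbash): a becomes z, b becomes y, etc.
Decoding vmtrmv: v↔e, m↔n, t↔g, r↔i, m↔n, v↔e.

engine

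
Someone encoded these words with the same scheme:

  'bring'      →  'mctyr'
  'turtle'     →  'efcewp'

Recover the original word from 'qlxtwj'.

Every letter moves 11 places later in the alphabet, wrapping around z→a.
Decoding qlxtwj: q−11=f, l−11=a, x−11=m, t−11=i, w−11=l, j−11=y.

family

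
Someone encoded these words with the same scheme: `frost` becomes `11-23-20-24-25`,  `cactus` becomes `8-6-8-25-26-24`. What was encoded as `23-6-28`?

raw

f is letter #6 and maps to 11: an offset of 5. Each letter is replaced by its alphabet position (a=1..z=26) + 5.
Reversing it on 23-6-28: 23→(23−5)÷1=18=r, 6→(6−5)÷1=1=a, 28→(28−5)÷1=23=w.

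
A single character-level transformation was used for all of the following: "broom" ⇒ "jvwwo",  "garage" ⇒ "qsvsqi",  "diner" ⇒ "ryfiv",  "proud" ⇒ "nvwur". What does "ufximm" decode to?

b(1)→j(9) and r(17)→v(21) fit y≡17x+18 (mod 26); the inverse of 17 mod 26 is 23. This is an affine cipher: with a=0,…,z=25, each position x becomes (17x+18) mod 26.
Reversing it on ufximm: u(20)→23·(20−18)≡20=u; f(5)→23·(5−18)≡13=n; x(23)→23·(23−18)≡11=l; i(8)→23·(8−18)≡4=e; m(12)→23·(12−18)≡18=s; m(12)→23·(12−18)≡18=s (all mod 26).

unless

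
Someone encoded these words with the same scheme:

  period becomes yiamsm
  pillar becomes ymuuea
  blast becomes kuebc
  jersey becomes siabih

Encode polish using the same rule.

The shift depends on letter class: consonant p→y is +9, but vowel e→i is +4. Vowels shift forward by 4 and consonants shift forward by 9.
On polish: p(cons)+9=y, o(vowel)+4=s, l(cons)+9=u, i(vowel)+4=m, s(cons)+9=b, h(cons)+9=q.

ysumbq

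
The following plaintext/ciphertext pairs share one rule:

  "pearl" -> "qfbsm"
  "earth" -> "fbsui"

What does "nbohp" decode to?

mango

Compare letters: p→q is +1, e→f is +1, a→b is +1 — a constant shift. It's a constant shift of +1 (ROT1).
Reversing it on nbohp: n−1=m, b−1=a, o−1=n, h−1=g, p−1=o.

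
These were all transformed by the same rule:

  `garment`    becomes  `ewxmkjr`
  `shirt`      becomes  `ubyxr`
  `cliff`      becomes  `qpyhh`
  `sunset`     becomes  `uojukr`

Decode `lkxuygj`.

This is an affine cipher: with a=0,…,z=25, each position x becomes (23x+22) mod 26.
Reversing it on lkxuygj: l(11)→17·(11−22)≡21=v; k(10)→17·(10−22)≡4=e; x(23)→17·(23−22)≡17=r; u(20)→17·(20−22)≡18=s; y(24)→17·(24−22)≡8=i; g(6)→17·(6−22)≡14=o; j(9)→17·(9−22)≡13=n (all mod 26).

version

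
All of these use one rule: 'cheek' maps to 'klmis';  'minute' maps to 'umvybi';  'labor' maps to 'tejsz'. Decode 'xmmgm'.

piece

Shifts by position in cheek: pos 0: c→k (+8), pos 1: h→l (+4), pos 2: e→m (+8), pos 3: e→i (+4) — repeating every 2. It's a Vigenère-style cipher with numeric key [8,4]: position i shifts by key[i mod 2].
Reversing it on xmmgm: x−8=p, m−4=i, m−8=e, g−4=c, m−8=e.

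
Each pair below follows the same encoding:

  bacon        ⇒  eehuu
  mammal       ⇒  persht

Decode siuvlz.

pepper

In bacon: b→e is +3, a→e is +4, c→h is +5, o→u is +6 — the shift increases by 1 each position. Letter i (0-indexed) is shifted by i+3, so successive shifts are 3, 4, 5, ….
Undoing it on siuvlz: s−3=p, i−4=e, u−5=p, v−6=p, l−7=e, z−8=r.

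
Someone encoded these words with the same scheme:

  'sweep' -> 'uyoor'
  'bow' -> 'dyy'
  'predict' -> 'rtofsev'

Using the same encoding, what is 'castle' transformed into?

ekuvno

The shift depends on letter class: consonant s→u is +2, but vowel e→o is +10. Two shifts are in play — +10 for a/e/i/o/u, +2 for every other letter.
On castle: c(cons)+2=e, a(vowel)+10=k, s(cons)+2=u, t(cons)+2=v, l(cons)+2=n, e(vowel)+10=o.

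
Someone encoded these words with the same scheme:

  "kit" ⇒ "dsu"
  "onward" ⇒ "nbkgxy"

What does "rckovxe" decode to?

The output letters match the input read backwards, each shifted +10: kit reversed is tik. The word is reversed, then every letter is shifted forward by 10.
Decoding rckovxe: shift back: r−10=h, c−10=s, k−10=a, o−10=e, v−10=l, x−10=n, e−10=u → hsaelnu; then reverse → unleash.

unleash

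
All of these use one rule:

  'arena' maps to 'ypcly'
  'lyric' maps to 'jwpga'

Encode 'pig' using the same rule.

nge

Compare letters: a→y is +24, r→p is +24, e→c is +24 — a constant shift. This is a Caesar cipher with shift 24.
Applying it to pig: p+24=n, i+24=g, g+24=e.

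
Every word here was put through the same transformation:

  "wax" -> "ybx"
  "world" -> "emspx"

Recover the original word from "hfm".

leg

The output letters match the input read backwards, each shifted +1: wax reversed is xaw. The word is reversed, then every letter is shifted forward by 1.
Undoing it on hfm: shift back: h−1=g, f−1=e, m−1=l → gel; then reverse → leg.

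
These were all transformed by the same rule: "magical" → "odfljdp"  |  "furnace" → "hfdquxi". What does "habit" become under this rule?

The output letters match the input read backwards, each shifted +3: magical reversed is lacigam. Two steps: reverse the string, then apply a Caesar shift of +3.
On habit: reverse → tibah; then shift: t+3=w, i+3=l, b+3=e, a+3=d, h+3=k.

wledk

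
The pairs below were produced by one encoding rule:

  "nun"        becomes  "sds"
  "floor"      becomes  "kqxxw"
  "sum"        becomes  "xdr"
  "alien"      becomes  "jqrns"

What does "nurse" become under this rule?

sdwxn

The shift depends on letter class: consonant n→s is +5, but vowel u→d is +9. Two shifts are in play — +9 for a/e/i/o/u, +5 for every other letter.
On nurse: n(cons)+5=s, u(vowel)+9=d, r(cons)+5=w, s(cons)+5=x, e(vowel)+9=n.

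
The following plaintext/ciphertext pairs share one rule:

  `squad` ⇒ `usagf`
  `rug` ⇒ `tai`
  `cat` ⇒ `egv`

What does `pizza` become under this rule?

robbg

The shift depends on letter class: consonant s→u is +2, but vowel u→a is +6. Vowels shift forward by 6 and consonants shift forward by 2.
For pizza: p(cons)+2=r, i(vowel)+6=o, z(cons)+2=b, z(cons)+2=b, a(vowel)+6=g.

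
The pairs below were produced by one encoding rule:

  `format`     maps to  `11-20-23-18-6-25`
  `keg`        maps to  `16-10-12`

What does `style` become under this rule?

f is letter #6 and maps to 11: an offset of 5. Letters become their 1-based position plus 5 (so a→6, b→7, …).
For style: s=19→24, t=20→25, y=25→30, l=12→17, e=5→10.

24-25-30-17-10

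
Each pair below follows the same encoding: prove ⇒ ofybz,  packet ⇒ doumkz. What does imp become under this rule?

The word is reversed, then every letter is shifted forward by 10.
Applying it to imp: reverse → pmi; then shift: p+10=z, m+10=w, i+10=s.

zws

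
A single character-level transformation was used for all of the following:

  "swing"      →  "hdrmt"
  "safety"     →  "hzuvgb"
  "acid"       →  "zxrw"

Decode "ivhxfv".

Each pair mirrors across the alphabet (s↔h, w↔d, i↔r): positions sum to 25. Each letter is replaced by its mirror in the alphabet: a↔z, b↔y, c↔x, and so on (the Atbash cipher).
Undoing it on ivhxfv: i↔r, v↔e, h↔s, x↔c, f↔u, v↔e.

rescue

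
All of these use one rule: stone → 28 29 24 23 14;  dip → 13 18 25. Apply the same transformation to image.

18 22 10 16 14

s is letter #19 and maps to 28: an offset of 9. Each letter is replaced by its alphabet position (a=1..z=26) + 9.
For image: i=9→18, m=13→22, a=1→10, g=7→16, e=5→14.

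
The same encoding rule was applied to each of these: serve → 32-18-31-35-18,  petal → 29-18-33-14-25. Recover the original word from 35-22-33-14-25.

Each letter is replaced by its alphabet position (a=1..z=26) + 13.
Decoding 35-22-33-14-25: 35→(35−13)÷1=22=v, 22→(22−13)÷1=9=i, 33→(33−13)÷1=20=t, 14→(14−13)÷1=1=a, 25→(25−13)÷1=12=l.

vital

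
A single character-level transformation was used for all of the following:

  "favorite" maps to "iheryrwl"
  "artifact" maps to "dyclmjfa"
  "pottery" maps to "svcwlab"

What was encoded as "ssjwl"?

A repeating key of period 3 is used — shifts +3, +7, +9 over and over.
Reversing it on ssjwl: s−3=p, s−7=l, j−9=a, w−3=t, l−7=e.

plate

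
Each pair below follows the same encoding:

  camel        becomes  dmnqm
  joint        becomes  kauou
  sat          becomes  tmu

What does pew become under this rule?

qqx

The rule splits by letter class: vowels +12, consonants +1.
On pew: p(cons)+1=q, e(vowel)+12=q, w(cons)+1=x.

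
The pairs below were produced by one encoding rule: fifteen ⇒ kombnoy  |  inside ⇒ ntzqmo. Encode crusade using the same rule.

hxbajnp

In fifteen: f→k is +5, i→o is +6, f→m is +7, t→b is +8 — the shift increases by 1 each position. Each letter shifts forward by (position + 5), i.e. 5, 6, 7, … — the shift grows by one for each successive letter.
For crusade: c+5=h, r+6=x, u+7=b, s+8=a, a+9=j, d+10=n, e+11=p.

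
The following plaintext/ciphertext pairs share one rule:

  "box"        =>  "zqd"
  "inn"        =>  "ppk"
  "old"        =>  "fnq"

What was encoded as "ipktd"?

bring

The output letters match the input read backwards, each shifted +2: box reversed is xob. Two steps: reverse the string, then apply a Caesar shift of +2.
Reversing it on ipktd: shift back: i−2=g, p−2=n, k−2=i, t−2=r, d−2=b → gnirb; then reverse → bring.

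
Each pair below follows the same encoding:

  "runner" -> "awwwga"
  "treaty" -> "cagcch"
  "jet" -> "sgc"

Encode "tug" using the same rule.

The rule splits by letter class: vowels +2, consonants +9.
Applying it to tug: t(cons)+9=c, u(vowel)+2=w, g(cons)+9=p.

cwp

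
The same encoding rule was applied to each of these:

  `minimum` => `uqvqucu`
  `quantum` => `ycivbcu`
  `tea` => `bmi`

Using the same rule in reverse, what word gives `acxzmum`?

supreme

Compare letters: m→u is +8, i→q is +8, n→v is +8 — a constant shift. It's a constant shift of +8 (ROT8).
Undoing it on acxzmum: a−8=s, c−8=u, x−8=p, z−8=r, m−8=e, u−8=m, m−8=e.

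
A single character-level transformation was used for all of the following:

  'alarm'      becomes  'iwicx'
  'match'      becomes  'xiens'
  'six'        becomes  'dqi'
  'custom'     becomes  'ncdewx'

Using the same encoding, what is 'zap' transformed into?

kia

The shift depends on letter class: consonant l→w is +11, but vowel a→i is +8. The rule splits by letter class: vowels +8, consonants +11.
For zap: z(cons)+11=k, a(vowel)+8=i, p(cons)+11=a.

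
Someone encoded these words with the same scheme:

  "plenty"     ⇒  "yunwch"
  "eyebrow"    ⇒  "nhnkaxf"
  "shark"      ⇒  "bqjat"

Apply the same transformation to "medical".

Compare letters: p→y is +9, l→u is +9, e→n is +9 — a constant shift. Each letter is shifted forward by 9 in the alphabet (a Caesar shift of +9).
On medical: m+9=v, e+9=n, d+9=m, i+9=r, c+9=l, a+9=j, l+9=u.

vnmrlju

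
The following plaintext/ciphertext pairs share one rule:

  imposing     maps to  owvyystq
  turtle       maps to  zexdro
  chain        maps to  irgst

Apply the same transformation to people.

vouzro

It's a Vigenère-style cipher with numeric key [6,10]: position i shifts by key[i mod 2].
For people: p+6=v, e+10=o, o+6=u, p+10=z, l+6=r, e+10=o.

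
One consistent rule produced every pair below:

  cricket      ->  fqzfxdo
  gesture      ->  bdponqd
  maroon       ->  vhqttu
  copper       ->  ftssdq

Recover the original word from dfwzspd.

eclipse

This is an affine cipher: with a=0,…,z=25, each position x becomes (25x+7) mod 26.
Reversing it on dfwzspd: d(3)→25·(3−7)≡4=e; f(5)→25·(5−7)≡2=c; w(22)→25·(22−7)≡11=l; z(25)→25·(25−7)≡8=i; s(18)→25·(18−7)≡15=p; p(15)→25·(15−7)≡18=s; d(3)→25·(3−7)≡4=e (all mod 26).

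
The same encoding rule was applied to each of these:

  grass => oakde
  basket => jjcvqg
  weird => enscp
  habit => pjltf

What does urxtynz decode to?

minimal

In grass: g→o is +8, r→a is +9, a→k is +10, s→d is +11 — the shift increases by 1 each position. Each letter shifts forward by (position + 8), i.e. 8, 9, 10, … — the shift grows by one for each successive letter.
Reversing it on urxtynz: u−8=m, r−9=i, x−10=n, t−11=i, y−12=m, n−13=a, z−14=l.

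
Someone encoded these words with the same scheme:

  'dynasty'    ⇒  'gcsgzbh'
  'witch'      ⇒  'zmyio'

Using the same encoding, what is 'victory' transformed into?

The shift increases by 1 at each position, starting from +3: 3, 4, 5, ….
For victory: v+3=y, i+4=m, c+5=h, t+6=z, o+7=v, r+8=z, y+9=h.

ymhzvzh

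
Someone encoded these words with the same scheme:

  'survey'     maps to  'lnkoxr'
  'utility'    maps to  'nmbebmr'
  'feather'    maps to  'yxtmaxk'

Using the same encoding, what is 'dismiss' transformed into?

Compare letters: s→l is +19, u→n is +19, r→k is +19 — a constant shift. It's a constant shift of +19 (ROT19).
Applying it to dismiss: d+19=w, i+19=b, s+19=l, m+19=f, i+19=b, s+19=l, s+19=l.

wblfbll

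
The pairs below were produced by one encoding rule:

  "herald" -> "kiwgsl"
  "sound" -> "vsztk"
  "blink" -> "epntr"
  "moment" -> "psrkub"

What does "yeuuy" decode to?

Letter i (0-indexed) is shifted by i+3, so successive shifts are 3, 4, 5, ….
Decoding yeuuy: y−3=v, e−4=a, u−5=p, u−6=o, y−7=r.

vapor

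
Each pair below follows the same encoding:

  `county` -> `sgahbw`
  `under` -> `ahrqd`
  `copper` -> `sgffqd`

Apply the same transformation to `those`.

bngcq

c(2)→s(18) and o(14)→g(6) fit y≡25x+20 (mod 26); the inverse of 25 mod 26 is 25. Treating letters as 0–25, the rule is x ↦ 25x + 20 (mod 26).
Applying it to those: t(19)→25·19+20≡1=b; h(7)→25·7+20≡13=n; o(14)→25·14+20≡6=g; s(18)→25·18+20≡2=c; e(4)→25·4+20≡16=q (all mod 26).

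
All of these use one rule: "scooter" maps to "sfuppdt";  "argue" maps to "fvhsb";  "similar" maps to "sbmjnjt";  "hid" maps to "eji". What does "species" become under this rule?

tfjdfqt

The word is reversed, then every letter is shifted forward by 1.
For species: reverse → seiceps; then shift: s+1=t, e+1=f, i+1=j, c+1=d, e+1=f, p+1=q, s+1=t.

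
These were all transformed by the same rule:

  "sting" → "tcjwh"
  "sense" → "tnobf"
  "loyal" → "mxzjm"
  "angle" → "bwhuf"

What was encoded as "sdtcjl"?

The shifts repeat in a cycle of length 2: positions 0,1,… shift by +1, +9, then the pattern repeats.
Reversing it on sdtcjl: s−1=r, d−9=u, t−1=s, c−9=t, j−1=i, l−9=c.

rustic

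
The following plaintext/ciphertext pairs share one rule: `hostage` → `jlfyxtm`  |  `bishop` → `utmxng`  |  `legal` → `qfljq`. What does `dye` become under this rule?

The output letters match the input read backwards, each shifted +5: hostage reversed is egatsoh. Read the word backwards and shift each letter +5.
Applying it to dye: reverse → eyd; then shift: e+5=j, y+5=d, d+5=i.

jdi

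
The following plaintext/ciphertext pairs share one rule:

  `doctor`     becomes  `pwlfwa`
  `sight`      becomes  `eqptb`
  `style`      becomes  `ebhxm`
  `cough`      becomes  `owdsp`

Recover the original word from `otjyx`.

Shifts by position in doctor: pos 0: d→p (+12), pos 1: o→w (+8), pos 2: c→l (+9), pos 3: t→f (+12), pos 4: o→w (+8), pos 5: r→a (+9) — repeating every 3. A repeating key of period 3 is used — shifts +12, +8, +9 over and over.
Reversing it on otjyx: o−12=c, t−8=l, j−9=a, y−12=m, x−8=p.

clamp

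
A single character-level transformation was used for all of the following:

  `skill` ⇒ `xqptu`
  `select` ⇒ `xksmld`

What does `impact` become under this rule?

nswild

Letter i (0-indexed) is shifted by i+5, so successive shifts are 5, 6, 7, ….
For impact: i+5=n, m+6=s, p+7=w, a+8=i, c+9=l, t+10=d.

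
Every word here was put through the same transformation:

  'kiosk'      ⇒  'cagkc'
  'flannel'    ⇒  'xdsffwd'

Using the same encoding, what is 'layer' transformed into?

Compare letters: k→c is +18, i→a is +18, o→g is +18 — a constant shift. Every letter moves 18 places later in the alphabet, wrapping around z→a.
Applying it to layer: l+18=d, a+18=s, y+18=q, e+18=w, r+18=j.

dsqwj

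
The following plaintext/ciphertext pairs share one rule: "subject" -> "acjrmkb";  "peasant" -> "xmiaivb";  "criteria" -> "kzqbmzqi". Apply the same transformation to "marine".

Compare letters: s→a is +8, u→c is +8, b→j is +8 — a constant shift. Every letter moves 8 places later in the alphabet, wrapping around z→a.
On marine: m+8=u, a+8=i, r+8=z, i+8=q, n+8=v, e+8=m.

uizqvm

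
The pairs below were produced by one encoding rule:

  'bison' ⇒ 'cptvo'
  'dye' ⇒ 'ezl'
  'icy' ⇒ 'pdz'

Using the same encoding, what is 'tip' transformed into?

Vowels shift forward by 7 and consonants shift forward by 1.
On tip: t(cons)+1=u, i(vowel)+7=p, p(cons)+1=q.

upq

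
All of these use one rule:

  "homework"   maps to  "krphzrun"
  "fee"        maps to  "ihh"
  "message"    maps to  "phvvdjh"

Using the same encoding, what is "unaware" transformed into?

xqdzduh

Compare letters: h→k is +3, o→r is +3, m→p is +3 — a constant shift. This is a Caesar cipher with shift 3.
Applying it to unaware: u+3=x, n+3=q, a+3=d, w+3=z, a+3=d, r+3=u, e+3=h.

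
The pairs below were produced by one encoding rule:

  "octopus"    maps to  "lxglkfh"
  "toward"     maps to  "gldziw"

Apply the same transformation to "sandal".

Each pair mirrors across the alphabet (o↔l, c↔x, t↔g): positions sum to 25. This is the alphabet-reversal cipher (Atbash): a becomes z, b becomes y, etc.
Applying it to sandal: s↔h, a↔z, n↔m, d↔w, a↔z, l↔o.

hzmwzo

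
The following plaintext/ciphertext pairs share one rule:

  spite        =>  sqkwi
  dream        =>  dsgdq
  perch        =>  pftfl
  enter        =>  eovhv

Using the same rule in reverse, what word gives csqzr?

crown

Letter i (0-indexed) is shifted by i+0, so successive shifts are 0, 1, 2, ….
Reversing it on csqzr: c−0=c, s−1=r, q−2=o, z−3=w, r−4=n.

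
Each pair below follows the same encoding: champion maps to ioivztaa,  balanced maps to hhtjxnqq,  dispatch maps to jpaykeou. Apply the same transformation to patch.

In champion: c→i is +6, h→o is +7, a→i is +8, m→v is +9 — the shift increases by 1 each position. The shift increases by 1 at each position, starting from +6: 6, 7, 8, ….
Applying it to patch: p+6=v, a+7=h, t+8=b, c+9=l, h+10=r.

vhblr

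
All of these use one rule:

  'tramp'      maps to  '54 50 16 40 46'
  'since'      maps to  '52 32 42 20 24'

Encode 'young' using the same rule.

t(#20)→54 and r(#18)→50: differences scale by 2, so n = 2·pos + 14. With a=1..z=26, the number is 2·pos + 14.
On young: y=25→64, o=15→44, u=21→56, n=14→42, g=7→28.

64 44 56 42 28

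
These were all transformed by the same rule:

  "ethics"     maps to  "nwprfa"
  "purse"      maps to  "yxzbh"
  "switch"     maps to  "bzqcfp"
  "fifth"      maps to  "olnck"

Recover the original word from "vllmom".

Shifts by position in ethics: pos 0: e→n (+9), pos 1: t→w (+3), pos 2: h→p (+8), pos 3: i→r (+9), pos 4: c→f (+3), pos 5: s→a (+8) — repeating every 3. It's a Vigenère-style cipher with numeric key [9,3,8]: position i shifts by key[i mod 3].
Undoing it on vllmom: v−9=m, l−3=i, l−8=d, m−9=d, o−3=l, m−8=e.

middle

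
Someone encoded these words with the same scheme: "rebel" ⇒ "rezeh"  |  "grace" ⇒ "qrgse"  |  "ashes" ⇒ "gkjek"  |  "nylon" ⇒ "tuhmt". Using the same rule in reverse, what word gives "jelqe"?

hedge

r(17)→r(17) and e(4)→e(4) fit y≡19x+6 (mod 26); the inverse of 19 mod 26 is 11. This is an affine cipher: with a=0,…,z=25, each position x becomes (19x+6) mod 26.
Decoding jelqe: j(9)→11·(9−6)≡7=h; e(4)→11·(4−6)≡4=e; l(11)→11·(11−6)≡3=d; q(16)→11·(16−6)≡6=g; e(4)→11·(4−6)≡4=e (all mod 26).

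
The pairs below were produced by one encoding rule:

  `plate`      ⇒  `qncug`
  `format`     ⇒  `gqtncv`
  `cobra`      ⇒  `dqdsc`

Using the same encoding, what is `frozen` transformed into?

Shifts by position in plate: pos 0: p→q (+1), pos 1: l→n (+2), pos 2: a→c (+2), pos 3: t→u (+1), pos 4: e→g (+2) — repeating every 3. A repeating key of period 3 is used — shifts +1, +2, +2 over and over.
For frozen: f+1=g, r+2=t, o+2=q, z+1=a, e+2=g, n+2=p.

gtqagp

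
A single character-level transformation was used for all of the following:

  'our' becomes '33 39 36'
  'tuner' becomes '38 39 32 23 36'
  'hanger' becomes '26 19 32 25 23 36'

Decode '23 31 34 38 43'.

empty

o is letter #15 and maps to 33: an offset of 18. Each letter is replaced by its alphabet position (a=1..z=26) + 18.
Decoding 23 31 34 38 43: 23→(23−18)÷1=5=e, 31→(31−18)÷1=13=m, 34→(34−18)÷1=16=p, 38→(38−18)÷1=20=t, 43→(43−18)÷1=25=y.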